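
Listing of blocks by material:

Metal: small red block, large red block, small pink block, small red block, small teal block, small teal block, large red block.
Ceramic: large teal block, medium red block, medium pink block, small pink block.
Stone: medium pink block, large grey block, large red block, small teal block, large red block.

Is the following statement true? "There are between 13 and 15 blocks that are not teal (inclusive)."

False

There are 12 blocks that are not teal.
The claim requires 13 ≤ 12 ≤ 15, which does not hold.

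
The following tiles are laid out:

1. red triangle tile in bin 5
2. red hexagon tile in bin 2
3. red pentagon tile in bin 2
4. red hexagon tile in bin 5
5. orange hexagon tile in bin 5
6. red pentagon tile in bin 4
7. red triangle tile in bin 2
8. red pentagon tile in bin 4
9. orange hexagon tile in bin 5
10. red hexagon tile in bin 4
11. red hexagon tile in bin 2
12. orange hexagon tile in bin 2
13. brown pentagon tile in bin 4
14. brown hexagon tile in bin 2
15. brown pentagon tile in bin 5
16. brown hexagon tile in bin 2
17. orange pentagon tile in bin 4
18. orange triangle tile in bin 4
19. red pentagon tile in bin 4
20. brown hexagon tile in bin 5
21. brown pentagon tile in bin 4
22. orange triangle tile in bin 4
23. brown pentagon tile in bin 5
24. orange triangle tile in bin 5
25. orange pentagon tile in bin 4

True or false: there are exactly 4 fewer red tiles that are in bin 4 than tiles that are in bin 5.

True

|red tiles in bin 4| = 4.
|tiles in bin 5| = 8.
The claim requires 8 − 4 (= 4) to equal 4, which holds.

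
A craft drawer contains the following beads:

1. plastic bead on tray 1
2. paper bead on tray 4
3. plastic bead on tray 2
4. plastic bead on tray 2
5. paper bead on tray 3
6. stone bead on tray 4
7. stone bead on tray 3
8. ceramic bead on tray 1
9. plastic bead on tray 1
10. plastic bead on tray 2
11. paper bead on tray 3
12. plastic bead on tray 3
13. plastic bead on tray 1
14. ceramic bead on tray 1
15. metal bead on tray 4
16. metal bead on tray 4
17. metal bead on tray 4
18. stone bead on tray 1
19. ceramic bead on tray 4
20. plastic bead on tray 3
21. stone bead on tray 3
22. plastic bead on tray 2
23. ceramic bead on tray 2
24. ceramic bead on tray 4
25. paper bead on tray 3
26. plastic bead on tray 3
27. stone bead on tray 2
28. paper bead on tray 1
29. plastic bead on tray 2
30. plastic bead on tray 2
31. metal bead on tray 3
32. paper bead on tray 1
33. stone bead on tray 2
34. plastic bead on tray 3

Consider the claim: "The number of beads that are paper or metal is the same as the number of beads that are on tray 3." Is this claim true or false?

beads that are paper or metal: 10.
beads on tray 3: 10.
The claim requires 10 = 10, which holds.

True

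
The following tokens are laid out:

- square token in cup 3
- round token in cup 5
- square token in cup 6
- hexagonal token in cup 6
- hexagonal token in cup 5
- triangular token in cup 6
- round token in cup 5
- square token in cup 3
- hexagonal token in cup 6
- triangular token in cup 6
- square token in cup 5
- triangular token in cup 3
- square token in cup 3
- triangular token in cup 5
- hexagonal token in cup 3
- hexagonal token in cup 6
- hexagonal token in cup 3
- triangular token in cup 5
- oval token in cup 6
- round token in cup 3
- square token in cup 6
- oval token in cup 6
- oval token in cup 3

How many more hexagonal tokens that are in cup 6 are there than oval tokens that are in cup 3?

2

hexagonal tokens in cup 6: 3.
oval tokens in cup 3: 1.
3 − 1 = 2.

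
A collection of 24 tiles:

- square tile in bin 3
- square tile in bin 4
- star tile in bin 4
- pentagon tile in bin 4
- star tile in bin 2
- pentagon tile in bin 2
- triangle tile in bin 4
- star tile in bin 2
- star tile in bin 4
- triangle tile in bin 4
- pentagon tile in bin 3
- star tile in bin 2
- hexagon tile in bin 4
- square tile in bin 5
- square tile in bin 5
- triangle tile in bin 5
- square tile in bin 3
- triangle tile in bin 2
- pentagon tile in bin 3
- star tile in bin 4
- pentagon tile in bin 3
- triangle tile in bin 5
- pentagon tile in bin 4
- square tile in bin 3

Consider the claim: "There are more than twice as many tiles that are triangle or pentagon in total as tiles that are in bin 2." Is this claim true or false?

tiles that are triangle or pentagon: 11.
tiles in bin 2: 5.
The claim requires 11 > 2 × 5 = 10, which holds.

True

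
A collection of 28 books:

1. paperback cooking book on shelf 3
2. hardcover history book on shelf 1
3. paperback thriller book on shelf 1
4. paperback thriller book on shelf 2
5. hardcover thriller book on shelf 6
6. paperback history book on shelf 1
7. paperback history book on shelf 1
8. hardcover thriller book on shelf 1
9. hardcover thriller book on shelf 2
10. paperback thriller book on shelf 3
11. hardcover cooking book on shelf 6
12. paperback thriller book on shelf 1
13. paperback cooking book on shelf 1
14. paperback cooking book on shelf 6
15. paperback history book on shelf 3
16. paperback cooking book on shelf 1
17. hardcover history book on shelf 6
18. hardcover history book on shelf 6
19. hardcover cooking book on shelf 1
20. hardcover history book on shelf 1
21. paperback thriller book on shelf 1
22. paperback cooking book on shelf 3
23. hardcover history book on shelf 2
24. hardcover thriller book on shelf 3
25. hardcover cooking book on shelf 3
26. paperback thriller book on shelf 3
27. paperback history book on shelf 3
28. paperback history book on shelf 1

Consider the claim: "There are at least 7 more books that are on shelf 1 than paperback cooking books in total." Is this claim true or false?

True

books on shelf 1: 12.
paperback cooking books: 5.
The claim requires 12 − 5 = 7 ≥ 7, which holds.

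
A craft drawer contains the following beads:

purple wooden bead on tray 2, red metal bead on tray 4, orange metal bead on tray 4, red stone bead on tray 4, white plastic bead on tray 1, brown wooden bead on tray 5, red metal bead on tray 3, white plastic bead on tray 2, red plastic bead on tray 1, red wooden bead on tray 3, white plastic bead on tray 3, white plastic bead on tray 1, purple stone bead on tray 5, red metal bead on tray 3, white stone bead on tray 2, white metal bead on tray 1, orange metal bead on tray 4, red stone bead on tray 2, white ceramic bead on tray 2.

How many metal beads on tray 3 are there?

2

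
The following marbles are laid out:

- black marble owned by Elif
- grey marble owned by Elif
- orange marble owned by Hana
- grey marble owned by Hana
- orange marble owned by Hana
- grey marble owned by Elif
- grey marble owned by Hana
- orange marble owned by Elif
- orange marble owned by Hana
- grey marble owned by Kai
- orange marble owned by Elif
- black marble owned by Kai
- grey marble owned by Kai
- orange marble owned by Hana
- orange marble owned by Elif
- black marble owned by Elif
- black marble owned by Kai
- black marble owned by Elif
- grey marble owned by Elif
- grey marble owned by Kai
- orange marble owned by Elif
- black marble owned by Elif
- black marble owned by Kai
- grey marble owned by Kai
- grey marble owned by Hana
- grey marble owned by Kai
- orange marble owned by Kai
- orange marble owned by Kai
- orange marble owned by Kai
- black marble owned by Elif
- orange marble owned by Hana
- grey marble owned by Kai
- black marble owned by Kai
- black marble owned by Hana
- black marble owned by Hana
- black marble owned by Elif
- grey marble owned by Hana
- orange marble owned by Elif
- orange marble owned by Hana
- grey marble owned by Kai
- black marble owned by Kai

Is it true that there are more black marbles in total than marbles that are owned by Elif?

black marbles: 13.
marbles owned by Elif: 14.
The claim requires 13 > 14, which does not hold.

False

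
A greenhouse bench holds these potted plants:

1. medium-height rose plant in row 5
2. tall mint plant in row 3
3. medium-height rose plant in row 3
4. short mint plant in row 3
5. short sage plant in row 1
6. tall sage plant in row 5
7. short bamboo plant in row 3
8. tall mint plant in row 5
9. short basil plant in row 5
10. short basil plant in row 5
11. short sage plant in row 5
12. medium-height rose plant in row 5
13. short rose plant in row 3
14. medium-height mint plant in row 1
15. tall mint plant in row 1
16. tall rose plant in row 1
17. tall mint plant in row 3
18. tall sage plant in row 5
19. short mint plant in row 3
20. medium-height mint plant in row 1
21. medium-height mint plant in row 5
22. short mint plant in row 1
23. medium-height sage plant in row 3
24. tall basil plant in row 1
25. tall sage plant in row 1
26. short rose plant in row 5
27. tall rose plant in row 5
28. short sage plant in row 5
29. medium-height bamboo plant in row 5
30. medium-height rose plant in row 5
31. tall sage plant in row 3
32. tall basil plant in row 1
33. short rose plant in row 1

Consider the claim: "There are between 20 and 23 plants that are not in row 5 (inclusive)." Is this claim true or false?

plants that are not in row 5: 19.
The claim requires 20 ≤ 19 ≤ 23, which does not hold.

False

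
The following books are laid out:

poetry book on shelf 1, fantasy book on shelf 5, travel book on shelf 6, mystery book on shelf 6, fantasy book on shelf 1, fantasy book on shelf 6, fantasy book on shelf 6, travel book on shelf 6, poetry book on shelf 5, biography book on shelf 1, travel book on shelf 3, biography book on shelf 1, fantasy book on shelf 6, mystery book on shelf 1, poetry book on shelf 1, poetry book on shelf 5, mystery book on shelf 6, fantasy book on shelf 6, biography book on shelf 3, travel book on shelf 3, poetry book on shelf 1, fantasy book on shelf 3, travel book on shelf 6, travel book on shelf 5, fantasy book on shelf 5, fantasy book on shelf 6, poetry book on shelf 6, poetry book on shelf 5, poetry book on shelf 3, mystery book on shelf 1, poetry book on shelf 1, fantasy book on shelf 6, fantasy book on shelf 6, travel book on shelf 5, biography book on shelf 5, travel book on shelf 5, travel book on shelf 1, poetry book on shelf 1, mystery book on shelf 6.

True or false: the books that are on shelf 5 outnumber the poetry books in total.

False

There are 9 books on shelf 5.
There are 10 poetry books.
The claim requires 9 > 10, which does not hold.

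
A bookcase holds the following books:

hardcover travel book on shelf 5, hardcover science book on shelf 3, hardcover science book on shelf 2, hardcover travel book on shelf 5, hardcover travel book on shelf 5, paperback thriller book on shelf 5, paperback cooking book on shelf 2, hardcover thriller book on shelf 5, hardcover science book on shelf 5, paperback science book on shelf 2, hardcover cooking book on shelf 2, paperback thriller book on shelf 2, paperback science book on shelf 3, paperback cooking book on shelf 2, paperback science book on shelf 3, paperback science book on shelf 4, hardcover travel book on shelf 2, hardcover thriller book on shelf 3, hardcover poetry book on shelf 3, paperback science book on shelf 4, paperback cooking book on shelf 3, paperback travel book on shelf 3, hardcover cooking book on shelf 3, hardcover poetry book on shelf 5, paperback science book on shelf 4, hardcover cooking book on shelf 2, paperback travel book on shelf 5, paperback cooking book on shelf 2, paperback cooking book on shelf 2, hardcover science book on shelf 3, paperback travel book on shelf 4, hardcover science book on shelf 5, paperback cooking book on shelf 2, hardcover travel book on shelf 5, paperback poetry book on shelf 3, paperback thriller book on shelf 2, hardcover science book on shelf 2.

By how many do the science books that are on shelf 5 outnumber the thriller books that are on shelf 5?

0

science books on shelf 5: 2.
thriller books on shelf 5: 2.
2 − 2 = 0.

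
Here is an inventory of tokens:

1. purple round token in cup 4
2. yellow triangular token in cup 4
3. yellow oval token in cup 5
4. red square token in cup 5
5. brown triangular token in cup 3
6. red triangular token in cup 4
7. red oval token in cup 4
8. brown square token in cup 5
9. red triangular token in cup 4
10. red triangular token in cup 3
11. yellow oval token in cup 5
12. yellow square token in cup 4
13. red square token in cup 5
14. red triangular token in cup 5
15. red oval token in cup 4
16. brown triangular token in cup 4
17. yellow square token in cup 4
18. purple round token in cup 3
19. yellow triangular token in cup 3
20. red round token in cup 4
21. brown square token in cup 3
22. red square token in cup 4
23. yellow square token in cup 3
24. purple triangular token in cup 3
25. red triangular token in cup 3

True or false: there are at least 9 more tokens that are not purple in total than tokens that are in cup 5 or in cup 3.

False

There are 22 tokens that are not purple.
There are 14 tokens in cup 5 or in cup 3.
The claim requires 22 − 14 = 8 ≥ 9, which does not hold.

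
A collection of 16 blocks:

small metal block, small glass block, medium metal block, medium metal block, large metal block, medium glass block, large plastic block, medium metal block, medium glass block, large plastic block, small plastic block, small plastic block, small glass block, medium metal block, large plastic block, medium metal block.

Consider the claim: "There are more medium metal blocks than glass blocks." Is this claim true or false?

True

|medium metal blocks| = 5.
|glass blocks| = 4.
The claim requires 5 > 4, which holds.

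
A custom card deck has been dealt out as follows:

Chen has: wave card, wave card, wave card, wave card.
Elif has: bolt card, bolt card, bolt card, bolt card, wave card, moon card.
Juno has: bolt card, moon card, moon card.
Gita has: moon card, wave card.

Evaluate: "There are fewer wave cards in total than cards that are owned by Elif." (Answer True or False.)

False

wave cards: 6.
cards owned by Elif: 6.
The claim requires 6 < 6, which does not hold.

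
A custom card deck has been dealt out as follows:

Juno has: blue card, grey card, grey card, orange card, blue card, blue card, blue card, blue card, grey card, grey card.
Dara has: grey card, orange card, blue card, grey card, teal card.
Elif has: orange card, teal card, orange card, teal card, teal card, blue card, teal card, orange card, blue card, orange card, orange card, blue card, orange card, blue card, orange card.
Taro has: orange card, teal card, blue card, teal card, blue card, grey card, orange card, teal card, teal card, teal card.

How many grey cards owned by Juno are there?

4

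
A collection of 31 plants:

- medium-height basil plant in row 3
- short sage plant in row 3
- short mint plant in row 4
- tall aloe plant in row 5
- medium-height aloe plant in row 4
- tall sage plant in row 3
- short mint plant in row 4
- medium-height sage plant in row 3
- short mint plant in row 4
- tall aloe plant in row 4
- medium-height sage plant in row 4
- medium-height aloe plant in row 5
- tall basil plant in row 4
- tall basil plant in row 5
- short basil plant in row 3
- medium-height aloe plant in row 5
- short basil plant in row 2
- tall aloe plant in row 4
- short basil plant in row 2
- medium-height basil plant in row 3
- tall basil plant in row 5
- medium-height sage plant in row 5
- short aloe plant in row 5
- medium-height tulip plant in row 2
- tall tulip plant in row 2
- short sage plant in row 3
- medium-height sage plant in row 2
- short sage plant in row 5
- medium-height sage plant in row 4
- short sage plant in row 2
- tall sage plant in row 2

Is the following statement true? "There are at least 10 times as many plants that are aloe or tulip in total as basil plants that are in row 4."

|plants that are aloe or tulip| = 9.
|basil plants in row 4| = 1.
The claim requires 9 ≥ 10 × 1 = 10, which does not hold.

False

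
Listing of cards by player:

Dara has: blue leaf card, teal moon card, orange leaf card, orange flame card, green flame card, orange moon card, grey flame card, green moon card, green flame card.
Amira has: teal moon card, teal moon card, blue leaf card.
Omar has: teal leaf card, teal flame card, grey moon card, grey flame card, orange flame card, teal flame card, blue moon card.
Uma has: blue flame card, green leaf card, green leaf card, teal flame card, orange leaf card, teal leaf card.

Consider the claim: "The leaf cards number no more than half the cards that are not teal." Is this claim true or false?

True

leaf cards: 8.
cards that are not teal: 17.
The claim requires 2 × 8 = 16 ≤ 17, which holds.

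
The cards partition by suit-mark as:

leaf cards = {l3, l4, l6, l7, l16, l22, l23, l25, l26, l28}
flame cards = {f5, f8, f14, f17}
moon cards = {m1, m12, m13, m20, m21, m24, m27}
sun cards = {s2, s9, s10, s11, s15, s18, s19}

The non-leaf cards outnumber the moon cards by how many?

non-leaf cards: 18.
moon cards: 7.
18 − 7 = 11.

11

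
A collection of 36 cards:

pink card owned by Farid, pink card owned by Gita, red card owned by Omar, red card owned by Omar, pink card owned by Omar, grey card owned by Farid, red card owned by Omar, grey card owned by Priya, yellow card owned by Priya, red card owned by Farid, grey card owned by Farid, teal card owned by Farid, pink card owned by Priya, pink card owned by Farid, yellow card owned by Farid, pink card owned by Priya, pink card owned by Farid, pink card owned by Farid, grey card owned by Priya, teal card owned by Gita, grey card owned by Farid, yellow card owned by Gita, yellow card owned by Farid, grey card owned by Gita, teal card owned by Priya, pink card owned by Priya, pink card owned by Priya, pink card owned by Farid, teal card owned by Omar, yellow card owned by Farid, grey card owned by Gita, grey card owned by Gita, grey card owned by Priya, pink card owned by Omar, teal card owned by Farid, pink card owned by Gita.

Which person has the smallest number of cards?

Counts by player: Farid→14, Priya→9, Gita→7, Omar→6.
The minimum is 6, held uniquely by Omar.

Omar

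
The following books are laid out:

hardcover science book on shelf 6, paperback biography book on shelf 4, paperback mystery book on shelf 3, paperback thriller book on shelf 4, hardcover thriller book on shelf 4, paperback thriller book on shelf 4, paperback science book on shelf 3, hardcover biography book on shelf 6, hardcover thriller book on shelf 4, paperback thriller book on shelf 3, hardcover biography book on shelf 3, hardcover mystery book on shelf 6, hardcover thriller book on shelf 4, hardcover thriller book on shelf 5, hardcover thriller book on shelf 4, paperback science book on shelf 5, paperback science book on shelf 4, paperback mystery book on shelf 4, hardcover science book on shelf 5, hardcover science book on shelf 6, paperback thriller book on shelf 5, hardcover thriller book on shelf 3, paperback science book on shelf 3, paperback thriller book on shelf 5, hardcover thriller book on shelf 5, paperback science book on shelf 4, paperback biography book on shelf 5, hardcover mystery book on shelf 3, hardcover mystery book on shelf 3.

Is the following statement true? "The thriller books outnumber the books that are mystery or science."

thriller books: 12.
books that are mystery or science: 13.
The claim requires 12 > 13, which does not hold.

False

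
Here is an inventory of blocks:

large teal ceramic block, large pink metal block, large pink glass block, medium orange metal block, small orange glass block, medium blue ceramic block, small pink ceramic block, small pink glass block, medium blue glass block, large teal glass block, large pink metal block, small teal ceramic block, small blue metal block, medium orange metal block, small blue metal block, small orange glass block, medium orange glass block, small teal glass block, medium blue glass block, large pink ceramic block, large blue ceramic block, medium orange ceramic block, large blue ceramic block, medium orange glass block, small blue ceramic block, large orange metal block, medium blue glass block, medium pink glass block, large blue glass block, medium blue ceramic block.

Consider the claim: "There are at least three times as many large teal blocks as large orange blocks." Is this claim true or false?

|large teal blocks| = 2.
|large orange blocks| = 1.
The claim requires 2 ≥ 3 × 1 = 3, which does not hold.

False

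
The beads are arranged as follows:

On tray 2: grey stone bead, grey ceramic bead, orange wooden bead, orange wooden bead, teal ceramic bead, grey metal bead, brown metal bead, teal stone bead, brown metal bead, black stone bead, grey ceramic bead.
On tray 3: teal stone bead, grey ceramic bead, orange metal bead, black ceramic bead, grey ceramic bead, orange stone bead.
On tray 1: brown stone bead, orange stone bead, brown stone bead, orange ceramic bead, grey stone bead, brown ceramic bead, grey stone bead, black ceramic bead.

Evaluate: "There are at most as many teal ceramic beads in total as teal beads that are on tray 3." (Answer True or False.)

True

There is 1 teal ceramic bead.
There is 1 teal bead on tray 3.
The claim requires 1 ≤ 1, which holds.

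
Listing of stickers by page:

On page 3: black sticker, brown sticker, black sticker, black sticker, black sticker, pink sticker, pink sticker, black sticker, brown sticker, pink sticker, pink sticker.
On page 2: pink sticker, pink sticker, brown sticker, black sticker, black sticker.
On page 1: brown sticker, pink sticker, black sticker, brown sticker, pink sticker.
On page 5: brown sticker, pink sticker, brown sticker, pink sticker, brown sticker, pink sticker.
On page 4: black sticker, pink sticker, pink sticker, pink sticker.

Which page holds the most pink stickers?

Counts by page (restricted to pink stickers): page 3→4, page 4→3, page 5→3, page 2→2, page 1→2.
The maximum is 4, held uniquely by page 3.

page 3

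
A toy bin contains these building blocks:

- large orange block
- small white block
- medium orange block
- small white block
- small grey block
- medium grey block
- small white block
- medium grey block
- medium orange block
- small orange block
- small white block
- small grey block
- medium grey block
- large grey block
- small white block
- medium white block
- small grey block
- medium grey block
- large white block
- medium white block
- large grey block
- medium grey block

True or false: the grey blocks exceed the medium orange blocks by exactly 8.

grey blocks: 10.
medium orange blocks: 2.
The claim requires 10 − 2 (= 8) to equal 8, which holds.

True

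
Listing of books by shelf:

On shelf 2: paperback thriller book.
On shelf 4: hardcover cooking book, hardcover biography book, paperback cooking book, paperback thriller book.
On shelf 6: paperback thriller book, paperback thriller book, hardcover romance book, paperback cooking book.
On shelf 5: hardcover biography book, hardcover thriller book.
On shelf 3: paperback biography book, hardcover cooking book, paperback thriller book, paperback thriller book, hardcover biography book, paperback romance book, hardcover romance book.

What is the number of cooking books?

4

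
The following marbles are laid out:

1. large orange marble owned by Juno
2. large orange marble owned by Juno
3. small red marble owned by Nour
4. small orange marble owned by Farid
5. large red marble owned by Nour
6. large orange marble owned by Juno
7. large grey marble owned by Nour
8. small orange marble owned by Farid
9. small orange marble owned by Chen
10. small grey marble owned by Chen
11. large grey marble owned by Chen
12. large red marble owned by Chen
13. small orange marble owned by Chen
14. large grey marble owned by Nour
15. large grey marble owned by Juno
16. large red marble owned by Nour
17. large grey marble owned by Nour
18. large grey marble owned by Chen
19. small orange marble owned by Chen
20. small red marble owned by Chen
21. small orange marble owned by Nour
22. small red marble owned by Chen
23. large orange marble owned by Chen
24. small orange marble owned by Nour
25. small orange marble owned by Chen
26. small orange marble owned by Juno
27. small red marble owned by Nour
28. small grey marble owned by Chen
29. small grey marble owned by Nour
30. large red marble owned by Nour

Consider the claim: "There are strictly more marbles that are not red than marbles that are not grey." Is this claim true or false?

There are 22 marbles that are not red.
There are 21 marbles that are not grey.
The claim requires 22 > 21, which holds.

True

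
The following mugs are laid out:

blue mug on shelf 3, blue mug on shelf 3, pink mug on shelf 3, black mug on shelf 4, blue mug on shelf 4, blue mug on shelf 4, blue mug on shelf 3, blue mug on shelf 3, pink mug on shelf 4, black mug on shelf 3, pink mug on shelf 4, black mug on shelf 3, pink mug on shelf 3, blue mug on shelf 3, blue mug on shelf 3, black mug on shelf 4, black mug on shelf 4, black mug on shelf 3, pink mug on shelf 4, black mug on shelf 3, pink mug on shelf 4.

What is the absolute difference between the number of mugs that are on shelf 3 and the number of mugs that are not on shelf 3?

3

mugs on shelf 3: 12. mugs that are not on shelf 3: 9.
|12 − 9| = 12 − 9 = 3.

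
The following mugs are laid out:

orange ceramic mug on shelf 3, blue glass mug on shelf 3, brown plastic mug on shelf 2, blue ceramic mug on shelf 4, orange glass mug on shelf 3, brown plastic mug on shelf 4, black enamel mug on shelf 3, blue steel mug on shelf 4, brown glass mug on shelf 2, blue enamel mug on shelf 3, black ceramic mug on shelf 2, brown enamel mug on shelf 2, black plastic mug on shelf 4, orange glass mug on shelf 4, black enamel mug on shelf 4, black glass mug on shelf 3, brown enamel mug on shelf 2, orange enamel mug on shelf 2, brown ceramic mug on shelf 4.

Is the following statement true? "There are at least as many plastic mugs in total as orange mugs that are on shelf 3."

True

plastic mugs: 3.
orange mugs on shelf 3: 2.
The claim requires 3 ≥ 2, which holds.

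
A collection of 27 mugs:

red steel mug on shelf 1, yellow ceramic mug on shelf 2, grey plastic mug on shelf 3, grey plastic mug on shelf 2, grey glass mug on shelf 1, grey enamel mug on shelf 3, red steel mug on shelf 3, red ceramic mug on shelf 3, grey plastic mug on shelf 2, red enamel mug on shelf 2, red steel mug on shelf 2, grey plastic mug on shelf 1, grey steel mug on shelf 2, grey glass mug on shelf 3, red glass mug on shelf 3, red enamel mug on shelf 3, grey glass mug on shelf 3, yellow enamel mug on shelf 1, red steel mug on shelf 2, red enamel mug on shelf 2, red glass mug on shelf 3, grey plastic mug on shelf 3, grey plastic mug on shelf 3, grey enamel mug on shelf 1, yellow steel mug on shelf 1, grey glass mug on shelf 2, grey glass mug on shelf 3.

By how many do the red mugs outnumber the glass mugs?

red mugs: 10.
glass mugs: 7.
10 − 7 = 3.

3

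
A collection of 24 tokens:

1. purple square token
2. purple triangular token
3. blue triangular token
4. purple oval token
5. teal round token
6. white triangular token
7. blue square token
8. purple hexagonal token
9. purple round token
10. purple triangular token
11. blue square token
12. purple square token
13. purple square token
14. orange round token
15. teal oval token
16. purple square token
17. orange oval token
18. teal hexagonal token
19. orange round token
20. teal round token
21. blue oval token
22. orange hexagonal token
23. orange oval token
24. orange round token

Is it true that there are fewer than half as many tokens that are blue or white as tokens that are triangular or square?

|tokens that are blue or white| = 5.
|tokens that are triangular or square| = 10.
The claim requires 2 × 5 = 10 < 10, which does not hold.

False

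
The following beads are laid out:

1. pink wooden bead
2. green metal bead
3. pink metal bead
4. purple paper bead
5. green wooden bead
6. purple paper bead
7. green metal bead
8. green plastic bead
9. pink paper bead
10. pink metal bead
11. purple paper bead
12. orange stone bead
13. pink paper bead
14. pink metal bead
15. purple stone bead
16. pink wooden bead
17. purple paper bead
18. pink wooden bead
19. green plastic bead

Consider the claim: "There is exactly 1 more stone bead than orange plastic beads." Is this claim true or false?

|stone beads| = 2.
|orange plastic beads| = 0.
The claim requires 2 − 0 (= 2) to equal 1, which does not hold.

False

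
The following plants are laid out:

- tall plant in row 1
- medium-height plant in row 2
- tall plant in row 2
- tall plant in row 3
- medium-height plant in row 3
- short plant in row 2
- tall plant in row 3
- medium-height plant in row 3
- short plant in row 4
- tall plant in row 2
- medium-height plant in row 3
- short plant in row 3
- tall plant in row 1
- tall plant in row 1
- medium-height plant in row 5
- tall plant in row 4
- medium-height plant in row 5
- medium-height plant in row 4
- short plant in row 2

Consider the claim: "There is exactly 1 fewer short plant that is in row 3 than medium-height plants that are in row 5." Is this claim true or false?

True

short plants in row 3: 1.
medium-height plants in row 5: 2.
The claim requires 2 − 1 (= 1) to equal 1, which holds.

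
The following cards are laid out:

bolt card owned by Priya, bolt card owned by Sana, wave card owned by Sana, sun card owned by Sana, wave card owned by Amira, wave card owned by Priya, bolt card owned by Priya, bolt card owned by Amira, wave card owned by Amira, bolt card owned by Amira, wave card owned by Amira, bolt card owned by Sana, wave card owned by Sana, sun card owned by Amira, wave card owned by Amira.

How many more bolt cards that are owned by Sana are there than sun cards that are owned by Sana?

1

bolt cards owned by Sana: 2.
sun cards owned by Sana: 1.
2 − 1 = 1.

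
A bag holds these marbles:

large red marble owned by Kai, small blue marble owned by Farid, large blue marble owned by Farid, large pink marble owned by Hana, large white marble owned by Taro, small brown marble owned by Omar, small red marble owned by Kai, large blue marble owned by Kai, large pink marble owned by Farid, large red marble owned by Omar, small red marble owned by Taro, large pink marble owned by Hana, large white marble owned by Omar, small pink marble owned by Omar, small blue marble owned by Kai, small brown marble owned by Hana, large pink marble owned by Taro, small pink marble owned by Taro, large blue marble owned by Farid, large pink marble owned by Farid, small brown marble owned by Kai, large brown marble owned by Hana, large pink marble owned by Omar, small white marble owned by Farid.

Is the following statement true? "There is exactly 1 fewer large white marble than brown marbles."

large white marbles: 2.
brown marbles: 4.
The claim requires 4 − 2 (= 2) to equal 1, which does not hold.

False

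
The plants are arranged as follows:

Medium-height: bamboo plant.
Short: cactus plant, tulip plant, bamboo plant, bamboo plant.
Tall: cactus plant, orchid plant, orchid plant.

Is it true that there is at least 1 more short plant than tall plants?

True

|short plants| = 4.
|tall plants| = 3.
The claim requires 4 − 3 = 1 ≥ 1, which holds.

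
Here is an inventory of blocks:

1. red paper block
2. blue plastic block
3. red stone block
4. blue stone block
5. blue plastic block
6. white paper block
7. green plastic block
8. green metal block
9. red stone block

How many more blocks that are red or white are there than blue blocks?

blocks that are red or white: 4.
blue blocks: 3.
4 − 3 = 1.

1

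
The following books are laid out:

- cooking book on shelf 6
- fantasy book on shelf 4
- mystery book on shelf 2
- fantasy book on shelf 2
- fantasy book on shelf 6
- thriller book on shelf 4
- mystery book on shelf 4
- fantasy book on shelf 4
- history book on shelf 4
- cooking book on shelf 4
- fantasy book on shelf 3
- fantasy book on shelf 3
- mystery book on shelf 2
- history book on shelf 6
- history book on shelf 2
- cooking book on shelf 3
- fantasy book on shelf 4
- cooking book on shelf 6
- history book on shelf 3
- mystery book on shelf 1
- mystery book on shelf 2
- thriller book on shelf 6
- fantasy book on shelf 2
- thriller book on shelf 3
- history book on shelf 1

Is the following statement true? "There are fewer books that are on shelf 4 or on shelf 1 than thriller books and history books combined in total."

False

There are 9 books on shelf 4 or on shelf 1.
thriller books: 3; history books: 5; combined: 3 + 5 = 8.
The claim requires 9 < 8, which does not hold.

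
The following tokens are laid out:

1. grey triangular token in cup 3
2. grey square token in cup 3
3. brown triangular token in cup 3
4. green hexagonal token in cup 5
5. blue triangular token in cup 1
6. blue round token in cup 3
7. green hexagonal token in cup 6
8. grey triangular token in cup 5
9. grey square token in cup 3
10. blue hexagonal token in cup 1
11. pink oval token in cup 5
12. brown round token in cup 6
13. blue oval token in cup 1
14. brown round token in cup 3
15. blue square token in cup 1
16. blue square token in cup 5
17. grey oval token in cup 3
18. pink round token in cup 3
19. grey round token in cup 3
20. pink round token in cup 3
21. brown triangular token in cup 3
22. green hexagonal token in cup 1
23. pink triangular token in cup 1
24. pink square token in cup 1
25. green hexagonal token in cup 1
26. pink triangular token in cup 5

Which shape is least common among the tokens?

oval

Counts by shape: triangular 7, round 6, hexagonal 5, square 5, oval 3.
The minimum is 3, held uniquely by oval.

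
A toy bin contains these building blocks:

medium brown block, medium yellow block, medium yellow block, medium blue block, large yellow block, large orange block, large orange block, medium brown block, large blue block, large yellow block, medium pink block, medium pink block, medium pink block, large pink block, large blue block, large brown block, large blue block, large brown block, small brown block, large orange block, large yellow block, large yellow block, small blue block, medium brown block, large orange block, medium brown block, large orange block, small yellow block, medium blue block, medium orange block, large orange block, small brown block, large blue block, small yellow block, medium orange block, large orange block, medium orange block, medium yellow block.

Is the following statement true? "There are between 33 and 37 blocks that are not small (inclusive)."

True

There are 33 blocks that are not small.
The claim requires 33 ≤ 33 ≤ 37, which holds.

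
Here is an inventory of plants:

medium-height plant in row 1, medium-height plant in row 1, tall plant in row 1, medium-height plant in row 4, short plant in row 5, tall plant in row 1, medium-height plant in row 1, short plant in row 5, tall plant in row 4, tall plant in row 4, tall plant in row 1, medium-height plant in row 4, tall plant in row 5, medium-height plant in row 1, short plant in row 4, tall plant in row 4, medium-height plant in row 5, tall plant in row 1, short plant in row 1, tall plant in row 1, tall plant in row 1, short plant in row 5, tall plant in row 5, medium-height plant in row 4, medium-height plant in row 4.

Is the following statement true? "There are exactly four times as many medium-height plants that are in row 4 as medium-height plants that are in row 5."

True

medium-height plants in row 4: 4.
medium-height plants in row 5: 1.
The claim requires 4 = 4 × 1 = 4, which holds.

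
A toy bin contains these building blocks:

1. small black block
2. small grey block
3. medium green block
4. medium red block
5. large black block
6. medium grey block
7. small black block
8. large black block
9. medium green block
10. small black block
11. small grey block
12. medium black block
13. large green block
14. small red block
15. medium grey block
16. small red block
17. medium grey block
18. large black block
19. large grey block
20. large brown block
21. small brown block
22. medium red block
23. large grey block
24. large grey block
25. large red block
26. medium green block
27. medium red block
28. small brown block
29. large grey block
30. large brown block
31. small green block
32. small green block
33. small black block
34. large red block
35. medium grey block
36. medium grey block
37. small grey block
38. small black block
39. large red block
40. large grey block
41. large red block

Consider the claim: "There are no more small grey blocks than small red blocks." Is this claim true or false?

False

There are 3 small grey blocks.
There are 2 small red blocks.
The claim requires 3 ≤ 2, which does not hold.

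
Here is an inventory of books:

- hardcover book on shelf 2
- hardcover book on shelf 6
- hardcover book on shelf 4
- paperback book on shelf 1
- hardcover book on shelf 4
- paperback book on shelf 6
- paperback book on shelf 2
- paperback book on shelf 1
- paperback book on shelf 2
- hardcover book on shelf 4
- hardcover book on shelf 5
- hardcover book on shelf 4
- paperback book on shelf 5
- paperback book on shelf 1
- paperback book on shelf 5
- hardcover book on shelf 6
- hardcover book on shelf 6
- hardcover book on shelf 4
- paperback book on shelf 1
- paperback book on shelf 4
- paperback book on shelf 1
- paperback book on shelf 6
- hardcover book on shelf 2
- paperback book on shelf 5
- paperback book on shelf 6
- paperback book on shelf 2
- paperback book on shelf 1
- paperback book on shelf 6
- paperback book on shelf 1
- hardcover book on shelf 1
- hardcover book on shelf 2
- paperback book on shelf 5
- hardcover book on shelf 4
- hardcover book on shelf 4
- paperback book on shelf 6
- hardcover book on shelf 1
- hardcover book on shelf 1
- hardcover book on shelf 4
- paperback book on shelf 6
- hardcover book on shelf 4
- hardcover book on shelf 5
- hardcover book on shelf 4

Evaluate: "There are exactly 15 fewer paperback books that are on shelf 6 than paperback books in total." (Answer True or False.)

paperback books on shelf 6: 6.
paperback books: 21.
The claim requires 21 − 6 (= 15) to equal 15, which holds.

True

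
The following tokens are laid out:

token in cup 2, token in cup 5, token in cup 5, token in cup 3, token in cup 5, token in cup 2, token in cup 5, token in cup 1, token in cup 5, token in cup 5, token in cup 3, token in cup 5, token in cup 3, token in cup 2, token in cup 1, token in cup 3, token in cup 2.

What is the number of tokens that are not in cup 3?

13

Total tokens: 17; with the excluded value: 4; remaining 17 − 4 = 13.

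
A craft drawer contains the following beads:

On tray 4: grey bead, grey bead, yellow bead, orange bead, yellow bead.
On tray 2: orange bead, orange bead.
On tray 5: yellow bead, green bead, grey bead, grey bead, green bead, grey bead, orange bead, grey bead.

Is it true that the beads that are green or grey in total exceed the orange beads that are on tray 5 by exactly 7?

beads that are green or grey: 8.
orange beads on tray 5: 1.
The claim requires 8 − 1 (= 7) to equal 7, which holds.

True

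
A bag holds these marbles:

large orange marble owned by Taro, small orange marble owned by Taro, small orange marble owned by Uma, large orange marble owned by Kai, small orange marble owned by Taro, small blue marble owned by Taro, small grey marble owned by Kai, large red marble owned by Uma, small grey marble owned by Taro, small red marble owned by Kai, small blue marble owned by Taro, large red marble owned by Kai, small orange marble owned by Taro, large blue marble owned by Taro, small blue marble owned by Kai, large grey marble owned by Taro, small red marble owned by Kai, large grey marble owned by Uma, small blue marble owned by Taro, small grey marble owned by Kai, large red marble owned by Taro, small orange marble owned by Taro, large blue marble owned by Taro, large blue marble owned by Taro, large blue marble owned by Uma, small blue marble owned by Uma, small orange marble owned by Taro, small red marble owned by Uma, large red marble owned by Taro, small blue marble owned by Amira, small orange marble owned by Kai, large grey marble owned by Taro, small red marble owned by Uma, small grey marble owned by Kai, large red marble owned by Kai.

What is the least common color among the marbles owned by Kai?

blue

Counts by color (restricted to marbles owned by Kai): red 4, grey 3, orange 2, blue 1.
The minimum is 1, held uniquely by blue.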